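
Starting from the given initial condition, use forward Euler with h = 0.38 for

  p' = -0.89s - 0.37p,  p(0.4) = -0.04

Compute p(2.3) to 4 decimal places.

-1.6467

Euler: p_{n+1} = p_n + h·f(s_n, p_n).
s=0.400000, p=-0.040000: f=-0.341200 → p ← -0.040000 + 0.38·(-0.341200) = -0.169656
s=0.780000, p=-0.169656: f=-0.631427 → p ← -0.169656 + 0.38·(-0.631427) = -0.409598
s=1.160000, p=-0.409598: f=-0.880849 → p ← -0.409598 + 0.38·(-0.880849) = -0.744321
s=1.540000, p=-0.744321: f=-1.095201 → p ← -0.744321 + 0.38·(-1.095201) = -1.160497
s=1.920000, p=-1.160497: f=-1.279416 → p ← -1.160497 + 0.38·(-1.279416) = -1.646675
p(2.3) ≈ -1.6467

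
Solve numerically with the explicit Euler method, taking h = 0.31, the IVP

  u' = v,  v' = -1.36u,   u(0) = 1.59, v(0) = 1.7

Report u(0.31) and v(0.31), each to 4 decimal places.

2.1170, 1.0297

Euler on (u,v): u_{n+1} = u_n + h·u', v_{n+1} = v_n + h·v'.
0.000000: (1.590000, 1.700000); f=(1.700000, -2.162400) → (2.117000, 1.029656)
(u(0.31), v(0.31)) ≈ (2.1170, 1.0297)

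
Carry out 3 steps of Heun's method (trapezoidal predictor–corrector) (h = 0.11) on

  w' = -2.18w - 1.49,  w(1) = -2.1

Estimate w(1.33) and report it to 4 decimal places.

Heun: k1 = f(t_n, w_n); k2 = f(t_n + h, w_n + h·k1); w_{n+1} = w_n + (h/2)·(k1 + k2).
t=1.000000, w=-2.100000:
  k1 = f(1.000000, -2.100000) = 3.088000
  k2 = f(1.110000, -1.760320) = 2.347498
  w ← -2.100000 + (0.11/2)·(3.088000 + 2.347498) = -1.801048
t=1.110000, w=-1.801048:
  k1 = f(1.110000, -1.801048) = 2.436284
  k2 = f(1.220000, -1.533056) = 1.852063
  w ← -1.801048 + (0.11/2)·(2.436284 + 1.852063) = -1.565189
t=1.220000, w=-1.565189:
  k1 = f(1.220000, -1.565189) = 1.922111
  k2 = f(1.330000, -1.353756) = 1.461189
  w ← -1.565189 + (0.11/2)·(1.922111 + 1.461189) = -1.379107
w(1.33) ≈ -1.3791

-1.3791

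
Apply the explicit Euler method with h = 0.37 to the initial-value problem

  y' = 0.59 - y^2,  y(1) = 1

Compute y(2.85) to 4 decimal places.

0.7706

Euler: y_{n+1} = y_n + h·f(t_n, y_n).
t=1.000000, y=1.000000: f=-0.410000 → y ← 1.000000 + 0.37·(-0.410000) = 0.848300
t=1.370000, y=0.848300: f=-0.129613 → y ← 0.848300 + 0.37·(-0.129613) = 0.800343
t=1.740000, y=0.800343: f=-0.050549 → y ← 0.800343 + 0.37·(-0.050549) = 0.781640
t=2.110000, y=0.781640: f=-0.020961 → y ← 0.781640 + 0.37·(-0.020961) = 0.773884
t=2.480000, y=0.773884: f=-0.008897 → y ← 0.773884 + 0.37·(-0.008897) = 0.770592
y(2.85) ≈ 0.7706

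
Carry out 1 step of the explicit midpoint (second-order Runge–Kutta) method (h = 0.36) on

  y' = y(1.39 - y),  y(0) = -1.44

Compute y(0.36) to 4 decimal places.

Midpoint: k1 = f(x_n, y_n); k2 = f(x_n + h/2, y_n + (h/2)·k1); y_{n+1} = y_n + h·k2.
x=0.000000, y=-1.440000:
  k1 = f(0.000000, -1.440000) = -4.075200
  k2 = f(0.180000, -2.173536) = -7.745474
  y ← -1.440000 + 0.36·(-7.745474) = -4.228371
y(0.36) ≈ -4.2284

-4.2284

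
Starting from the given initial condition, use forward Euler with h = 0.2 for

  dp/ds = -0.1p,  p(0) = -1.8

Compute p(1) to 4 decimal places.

-1.6271

Euler: p_{n+1} = p_n + h·f(s_n, p_n).
s=0.000000, p=-1.800000: f=0.180000 → p ← -1.800000 + 0.2·0.180000 = -1.764000
s=0.200000, p=-1.764000: f=0.176400 → p ← -1.764000 + 0.2·0.176400 = -1.728720
s=0.400000, p=-1.728720: f=0.172872 → p ← -1.728720 + 0.2·0.172872 = -1.694146
s=0.600000, p=-1.694146: f=0.169415 → p ← -1.694146 + 0.2·0.169415 = -1.660263
s=0.800000, p=-1.660263: f=0.166026 → p ← -1.660263 + 0.2·0.166026 = -1.627057
p(1) ≈ -1.6271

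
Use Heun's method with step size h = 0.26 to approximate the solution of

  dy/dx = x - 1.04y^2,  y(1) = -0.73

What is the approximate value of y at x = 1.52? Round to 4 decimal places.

Heun: k1 = f(x_n, y_n); k2 = f(x_n + h, y_n + h·k1); y_{n+1} = y_n + (h/2)·(k1 + k2).
x=1.000000, y=-0.730000:
  k1 = f(1.000000, -0.730000) = 0.445784
  k2 = f(1.260000, -0.614096) = 0.867801
  y ← -0.730000 + (0.26/2)·(0.445784 + 0.867801) = -0.559234
x=1.260000, y=-0.559234:
  k1 = f(1.260000, -0.559234) = 0.934748
  k2 = f(1.520000, -0.316199) = 1.416019
  y ← -0.559234 + (0.26/2)·(0.934748 + 1.416019) = -0.253634
y(1.52) ≈ -0.2536

-0.2536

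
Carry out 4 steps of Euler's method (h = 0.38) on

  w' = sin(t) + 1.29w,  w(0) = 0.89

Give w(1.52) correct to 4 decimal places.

Euler: w_{n+1} = w_n + h·f(t_n, w_n).
t=0.000000, w=0.890000: f=1.148100 → w ← 0.890000 + 0.38·1.148100 = 1.326278
t=0.380000, w=1.326278: f=2.081819 → w ← 1.326278 + 0.38·2.081819 = 2.117369
t=0.760000, w=2.117369: f=3.420328 → w ← 2.117369 + 0.38·3.420328 = 3.417094
t=1.140000, w=3.417094: f=5.316685 → w ← 3.417094 + 0.38·5.316685 = 5.437434
w(1.52) ≈ 5.4374

5.4374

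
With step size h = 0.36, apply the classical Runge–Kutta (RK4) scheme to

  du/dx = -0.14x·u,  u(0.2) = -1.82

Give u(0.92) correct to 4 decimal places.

-1.7201

RK4: k1 = f(x_n, u_n); k2 = f(x_n + h/2, u_n + (h/2)·k1); k3 = f(x_n + h/2, u_n + (h/2)·k2); k4 = f(x_n + h, u_n + h·k3); u_{n+1} = u_n + (h/6)·(k1 + 2k2 + 2k3 + k4).
x=0.200000, u=-1.820000:
  k1 = f(0.200000, -1.820000) = 0.050960
  k2 = f(0.380000, -1.810827) = 0.096336
  k3 = f(0.380000, -1.802660) = 0.095901
  k4 = f(0.560000, -1.785475) = 0.139981
  u ← -1.820000 + (0.36/6)·(k1 + 2k2 + 2k3 + k4) = -1.785475
x=0.560000, u=-1.785475:
  k1 = f(0.560000, -1.785475) = 0.139981
  k2 = f(0.740000, -1.760278) = 0.182365
  k3 = f(0.740000, -1.752649) = 0.181574
  k4 = f(0.920000, -1.720108) = 0.221550
  u ← -1.785475 + (0.36/6)·(k1 + 2k2 + 2k3 + k4) = -1.720110
u(0.92) ≈ -1.7201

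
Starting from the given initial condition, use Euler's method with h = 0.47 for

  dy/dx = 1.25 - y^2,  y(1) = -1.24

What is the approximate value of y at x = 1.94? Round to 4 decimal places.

-1.6765

Euler: y_{n+1} = y_n + h·f(x_n, y_n).
x=1.000000, y=-1.240000: f=-0.287600 → y ← -1.240000 + 0.47·(-0.287600) = -1.375172
x=1.470000, y=-1.375172: f=-0.641098 → y ← -1.375172 + 0.47·(-0.641098) = -1.676488
y(1.94) ≈ -1.6765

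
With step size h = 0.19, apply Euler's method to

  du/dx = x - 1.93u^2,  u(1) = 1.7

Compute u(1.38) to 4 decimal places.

Euler: u_{n+1} = u_n + h·f(x_n, u_n).
x=1.000000, u=1.700000: f=-4.577700 → u ← 1.700000 + 0.19·(-4.577700) = 0.830237
x=1.190000, u=0.830237: f=-0.140336 → u ← 0.830237 + 0.19·(-0.140336) = 0.803573
u(1.38) ≈ 0.8036

0.8036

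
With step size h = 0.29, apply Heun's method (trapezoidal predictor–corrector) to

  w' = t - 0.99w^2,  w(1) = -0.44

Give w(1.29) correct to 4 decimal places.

Heun: k1 = f(t_n, w_n); k2 = f(t_n + h, w_n + h·k1); w_{n+1} = w_n + (h/2)·(k1 + k2).
t=1.000000, w=-0.440000:
  k1 = f(1.000000, -0.440000) = 0.808336
  k2 = f(1.290000, -0.205583) = 1.248158
  w ← -0.440000 + (0.29/2)·(0.808336 + 1.248158) = -0.141808
w(1.29) ≈ -0.1418

-0.1418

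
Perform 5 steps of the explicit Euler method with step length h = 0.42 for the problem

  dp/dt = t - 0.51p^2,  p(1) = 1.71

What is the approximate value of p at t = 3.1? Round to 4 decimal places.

2.2768

Euler: p_{n+1} = p_n + h·f(t_n, p_n).
t=1.000000, p=1.710000: f=-0.491291 → p ← 1.710000 + 0.42·(-0.491291) = 1.503658
t=1.420000, p=1.503658: f=0.266897 → p ← 1.503658 + 0.42·0.266897 = 1.615754
t=1.840000, p=1.615754: f=0.508562 → p ← 1.615754 + 0.42·0.508562 = 1.829351
t=2.260000, p=1.829351: f=0.553273 → p ← 1.829351 + 0.42·0.553273 = 2.061725
t=2.680000, p=2.061725: f=0.512137 → p ← 2.061725 + 0.42·0.512137 = 2.276823
p(3.1) ≈ 2.2768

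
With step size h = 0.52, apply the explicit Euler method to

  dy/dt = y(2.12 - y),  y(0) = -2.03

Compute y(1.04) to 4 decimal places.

-34.8487

Euler: y_{n+1} = y_n + h·f(t_n, y_n).
t=0.000000, y=-2.030000: f=-8.424500 → y ← -2.030000 + 0.52·(-8.424500) = -6.410740
t=0.520000, y=-6.410740: f=-54.688356 → y ← -6.410740 + 0.52·(-54.688356) = -34.848685
y(1.04) ≈ -34.8487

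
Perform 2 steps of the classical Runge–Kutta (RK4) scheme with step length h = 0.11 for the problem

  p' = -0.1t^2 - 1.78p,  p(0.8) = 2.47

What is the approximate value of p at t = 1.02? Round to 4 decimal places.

1.6543

RK4: k1 = f(t_n, p_n); k2 = f(t_n + h/2, p_n + (h/2)·k1); k3 = f(t_n + h/2, p_n + (h/2)·k2); k4 = f(t_n + h, p_n + h·k3); p_{n+1} = p_n + (h/6)·(k1 + 2k2 + 2k3 + k4).
t=0.800000, p=2.470000:
  k1 = f(0.800000, 2.470000) = -4.460600
  k2 = f(0.855000, 2.224667) = -4.033010
  k3 = f(0.855000, 2.248184) = -4.074871
  k4 = f(0.910000, 2.021764) = -3.681550
  p ← 2.470000 + (0.11/6)·(k1 + 2k2 + 2k3 + k4) = 2.023438
t=0.910000, p=2.023438:
  k1 = f(0.910000, 2.023438) = -3.684530
  k2 = f(0.965000, 1.820789) = -3.334127
  k3 = f(0.965000, 1.840061) = -3.368432
  k4 = f(1.020000, 1.652911) = -3.046221
  p ← 2.023438 + (0.11/6)·(k1 + 2k2 + 2k3 + k4) = 1.654281
p(1.02) ≈ 1.6543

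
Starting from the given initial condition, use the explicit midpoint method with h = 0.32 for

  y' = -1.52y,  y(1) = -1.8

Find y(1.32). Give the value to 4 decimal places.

-1.1374

Midpoint: k1 = f(t_n, y_n); k2 = f(t_n + h/2, y_n + (h/2)·k1); y_{n+1} = y_n + h·k2.
t=1.000000, y=-1.800000:
  k1 = f(1.000000, -1.800000) = 2.736000
  k2 = f(1.160000, -1.362240) = 2.070605
  y ← -1.800000 + 0.32·2.070605 = -1.137406
y(1.32) ≈ -1.1374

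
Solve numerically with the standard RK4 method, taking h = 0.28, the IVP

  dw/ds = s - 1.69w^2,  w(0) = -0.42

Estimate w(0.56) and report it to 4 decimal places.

-0.4704

RK4: k1 = f(s_n, w_n); k2 = f(s_n + h/2, w_n + (h/2)·k1); k3 = f(s_n + h/2, w_n + (h/2)·k2); k4 = f(s_n + h, w_n + h·k3); w_{n+1} = w_n + (h/6)·(k1 + 2k2 + 2k3 + k4).
s=0.000000, w=-0.420000:
  k1 = f(0.000000, -0.420000) = -0.298116
  k2 = f(0.140000, -0.461736) = -0.220309
  k3 = f(0.140000, -0.450843) = -0.203509
  k4 = f(0.280000, -0.476982) = -0.104496
  w ← -0.420000 + (0.28/6)·(k1 + 2k2 + 2k3 + k4) = -0.478345
s=0.280000, w=-0.478345:
  k1 = f(0.280000, -0.478345) = -0.106695
  k2 = f(0.420000, -0.493282) = 0.008777
  k3 = f(0.420000, -0.477116) = 0.035289
  k4 = f(0.560000, -0.468464) = 0.189115
  w ← -0.478345 + (0.28/6)·(k1 + 2k2 + 2k3 + k4) = -0.470386
w(0.56) ≈ -0.4704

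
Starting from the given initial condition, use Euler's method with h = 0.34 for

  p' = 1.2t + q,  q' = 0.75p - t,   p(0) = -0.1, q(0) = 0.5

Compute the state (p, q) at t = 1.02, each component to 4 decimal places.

0.7756, 0.2399

Euler on (p,q): p_{n+1} = p_n + h·p', q_{n+1} = q_n + h·q'.
0.000000: (-0.100000, 0.500000); f=(0.500000, -0.075000) → (0.070000, 0.474500)
0.340000: (0.070000, 0.474500); f=(0.882500, -0.287500) → (0.370050, 0.376750)
0.680000: (0.370050, 0.376750); f=(1.192750, -0.402463) → (0.775585, 0.239913)
(p(1.02), q(1.02)) ≈ (0.7756, 0.2399)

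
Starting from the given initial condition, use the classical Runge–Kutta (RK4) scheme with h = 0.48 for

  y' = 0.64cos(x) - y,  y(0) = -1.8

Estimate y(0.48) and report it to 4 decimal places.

-0.8807

RK4: k1 = f(x_n, y_n); k2 = f(x_n + h/2, y_n + (h/2)·k1); k3 = f(x_n + h/2, y_n + (h/2)·k2); k4 = f(x_n + h, y_n + h·k3); y_{n+1} = y_n + (h/6)·(k1 + 2k2 + 2k3 + k4).
x=0.000000, y=-1.800000:
  k1 = f(0.000000, -1.800000) = 2.440000
  k2 = f(0.240000, -1.214400) = 1.836056
  k3 = f(0.240000, -1.359346) = 1.981003
  k4 = f(0.480000, -0.849119) = 1.416795
  y ← -1.800000 + (0.48/6)·(k1 + 2k2 + 2k3 + k4) = -0.880727
y(0.48) ≈ -0.8807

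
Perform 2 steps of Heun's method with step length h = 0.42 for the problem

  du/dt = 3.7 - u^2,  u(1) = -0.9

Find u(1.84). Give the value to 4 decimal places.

1.1923

Heun: k1 = f(t_n, u_n); k2 = f(t_n + h, u_n + h·k1); u_{n+1} = u_n + (h/2)·(k1 + k2).
t=1.000000, u=-0.900000:
  k1 = f(1.000000, -0.900000) = 2.890000
  k2 = f(1.420000, 0.313800) = 3.601530
  u ← -0.900000 + (0.42/2)·(2.890000 + 3.601530) = 0.463221
t=1.420000, u=0.463221:
  k1 = f(1.420000, 0.463221) = 3.485426
  k2 = f(1.840000, 1.927100) = -0.013715
  u ← 0.463221 + (0.42/2)·(3.485426 + (-0.013715)) = 1.192281
u(1.84) ≈ 1.1923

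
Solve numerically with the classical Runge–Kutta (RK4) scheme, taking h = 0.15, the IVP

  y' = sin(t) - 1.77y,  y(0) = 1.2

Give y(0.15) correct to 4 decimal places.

0.9305

RK4: k1 = f(t_n, y_n); k2 = f(t_n + h/2, y_n + (h/2)·k1); k3 = f(t_n + h/2, y_n + (h/2)·k2); k4 = f(t_n + h, y_n + h·k3); y_{n+1} = y_n + (h/6)·(k1 + 2k2 + 2k3 + k4).
t=0.000000, y=1.200000:
  k1 = f(0.000000, 1.200000) = -2.124000
  k2 = f(0.075000, 1.040700) = -1.767109
  k3 = f(0.075000, 1.067467) = -1.814487
  k4 = f(0.150000, 0.927827) = -1.492816
  y ← 1.200000 + (0.15/6)·(k1 + 2k2 + 2k3 + k4) = 0.930500
y(0.15) ≈ 0.9305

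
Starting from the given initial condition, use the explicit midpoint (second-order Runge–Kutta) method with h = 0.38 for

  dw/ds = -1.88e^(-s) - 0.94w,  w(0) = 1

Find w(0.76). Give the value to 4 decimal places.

Midpoint: k1 = f(s_n, w_n); k2 = f(s_n + h/2, w_n + (h/2)·k1); w_{n+1} = w_n + h·k2.
s=0.000000, w=1.000000:
  k1 = f(0.000000, 1.000000) = -2.820000
  k2 = f(0.190000, 0.464200) = -1.991031
  w ← 1.000000 + 0.38·(-1.991031) = 0.243408
s=0.380000, w=0.243408:
  k1 = f(0.380000, 0.243408) = -1.514463
  k2 = f(0.570000, -0.044340) = -1.021508
  w ← 0.243408 + 0.38·(-1.021508) = -0.144765
w(0.76) ≈ -0.1448

-0.1448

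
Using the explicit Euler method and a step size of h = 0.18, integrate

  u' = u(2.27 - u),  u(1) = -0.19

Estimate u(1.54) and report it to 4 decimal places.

Euler: u_{n+1} = u_n + h·f(x_n, u_n).
x=1.000000, u=-0.190000: f=-0.467400 → u ← -0.190000 + 0.18·(-0.467400) = -0.274132
x=1.180000, u=-0.274132: f=-0.697428 → u ← -0.274132 + 0.18·(-0.697428) = -0.399669
x=1.360000, u=-0.399669: f=-1.066984 → u ← -0.399669 + 0.18·(-1.066984) = -0.591726
u(1.54) ≈ -0.5917

-0.5917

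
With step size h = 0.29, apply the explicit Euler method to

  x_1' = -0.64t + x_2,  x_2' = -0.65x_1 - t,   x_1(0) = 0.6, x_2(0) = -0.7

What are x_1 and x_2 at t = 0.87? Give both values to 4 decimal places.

Euler on (x_1,x_2): x_1_{n+1} = x_1_n + h·x_1', x_2_{n+1} = x_2_n + h·x_2'.
0.000000: (0.600000, -0.700000); f=(-0.700000, -0.390000) → (0.397000, -0.813100)
0.290000: (0.397000, -0.813100); f=(-0.998700, -0.548050) → (0.107377, -0.972034)
0.580000: (0.107377, -0.972034); f=(-1.343234, -0.649795) → (-0.282161, -1.160475)
(x_1(0.87), x_2(0.87)) ≈ (-0.2822, -1.1605)

-0.2822, -1.1605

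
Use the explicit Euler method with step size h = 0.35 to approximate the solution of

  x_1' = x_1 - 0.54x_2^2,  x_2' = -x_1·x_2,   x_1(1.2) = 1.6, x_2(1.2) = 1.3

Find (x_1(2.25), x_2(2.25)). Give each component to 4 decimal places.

3.2632, 0.0309

Euler on (x_1,x_2): x_1_{n+1} = x_1_n + h·x_1', x_2_{n+1} = x_2_n + h·x_2'.
1.200000: (1.600000, 1.300000); f=(0.687400, -2.080000) → (1.840590, 0.572000)
1.550000: (1.840590, 0.572000); f=(1.663911, -1.052817) → (2.422959, 0.203514)
1.900000: (2.422959, 0.203514); f=(2.400593, -0.493106) → (3.263166, 0.030927)
(x_1(2.25), x_2(2.25)) ≈ (3.2632, 0.0309)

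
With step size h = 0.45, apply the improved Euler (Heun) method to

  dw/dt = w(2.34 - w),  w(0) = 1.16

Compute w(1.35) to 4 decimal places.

Heun: k1 = f(t_n, w_n); k2 = f(t_n + h, w_n + h·k1); w_{n+1} = w_n + (h/2)·(k1 + k2).
t=0.000000, w=1.160000:
  k1 = f(0.000000, 1.160000) = 1.368800
  k2 = f(0.450000, 1.775960) = 1.001712
  w ← 1.160000 + (0.45/2)·(1.368800 + 1.001712) = 1.693365
t=0.450000, w=1.693365:
  k1 = f(0.450000, 1.693365) = 1.094989
  k2 = f(0.900000, 2.186110) = 0.336420
  w ← 1.693365 + (0.45/2)·(1.094989 + 0.336420) = 2.015432
t=0.900000, w=2.015432:
  k1 = f(0.900000, 2.015432) = 0.654144
  k2 = f(1.350000, 2.309797) = 0.069762
  w ← 2.015432 + (0.45/2)·(0.654144 + 0.069762) = 2.178311
w(1.35) ≈ 2.1783

2.1783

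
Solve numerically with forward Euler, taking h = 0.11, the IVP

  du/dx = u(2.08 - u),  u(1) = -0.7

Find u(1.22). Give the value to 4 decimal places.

-1.2151

Euler: u_{n+1} = u_n + h·f(x_n, u_n).
x=1.000000, u=-0.700000: f=-1.946000 → u ← -0.700000 + 0.11·(-1.946000) = -0.914060
x=1.110000, u=-0.914060: f=-2.736750 → u ← -0.914060 + 0.11·(-2.736750) = -1.215103
u(1.22) ≈ -1.2151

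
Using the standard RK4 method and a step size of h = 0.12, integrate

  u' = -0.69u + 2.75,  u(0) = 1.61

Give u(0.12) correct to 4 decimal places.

1.7988

RK4: k1 = f(s_n, u_n); k2 = f(s_n + h/2, u_n + (h/2)·k1); k3 = f(s_n + h/2, u_n + (h/2)·k2); k4 = f(s_n + h, u_n + h·k3); u_{n+1} = u_n + (h/6)·(k1 + 2k2 + 2k3 + k4).
s=0.000000, u=1.610000:
  k1 = f(0.000000, 1.610000) = 1.639100
  k2 = f(0.060000, 1.708346) = 1.571241
  k3 = f(0.060000, 1.704274) = 1.574051
  k4 = f(0.120000, 1.798886) = 1.508769
  u ← 1.610000 + (0.12/6)·(k1 + 2k2 + 2k3 + k4) = 1.798769
u(0.12) ≈ 1.7988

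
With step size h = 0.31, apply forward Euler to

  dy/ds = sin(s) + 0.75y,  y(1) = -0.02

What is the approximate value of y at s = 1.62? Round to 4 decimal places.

0.5906

Euler: y_{n+1} = y_n + h·f(s_n, y_n).
s=1.000000, y=-0.020000: f=0.826471 → y ← -0.020000 + 0.31·0.826471 = 0.236206
s=1.310000, y=0.236206: f=1.143339 → y ← 0.236206 + 0.31·1.143339 = 0.590641
y(1.62) ≈ 0.5906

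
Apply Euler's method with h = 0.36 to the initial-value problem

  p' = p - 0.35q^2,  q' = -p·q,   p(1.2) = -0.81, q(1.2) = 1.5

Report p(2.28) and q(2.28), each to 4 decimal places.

-4.2673, 5.3668

Euler on (p,q): p_{n+1} = p_n + h·p', q_{n+1} = q_n + h·q'.
1.200000: (-0.810000, 1.500000); f=(-1.597500, 1.215000) → (-1.385100, 1.937400)
1.560000: (-1.385100, 1.937400); f=(-2.698832, 2.683493) → (-2.356679, 2.903457)
1.920000: (-2.356679, 2.903457); f=(-5.307202, 6.842518) → (-4.267272, 5.366764)
(p(2.28), q(2.28)) ≈ (-4.2673, 5.3668)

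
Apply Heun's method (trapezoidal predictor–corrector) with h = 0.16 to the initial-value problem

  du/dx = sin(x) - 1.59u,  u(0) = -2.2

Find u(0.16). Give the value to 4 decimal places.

Heun: k1 = f(x_n, u_n); k2 = f(x_n + h, u_n + h·k1); u_{n+1} = u_n + (h/2)·(k1 + k2).
x=0.000000, u=-2.200000:
  k1 = f(0.000000, -2.200000) = 3.498000
  k2 = f(0.160000, -1.640320) = 2.767427
  u ← -2.200000 + (0.16/2)·(3.498000 + 2.767427) = -1.698766
u(0.16) ≈ -1.6988

-1.6988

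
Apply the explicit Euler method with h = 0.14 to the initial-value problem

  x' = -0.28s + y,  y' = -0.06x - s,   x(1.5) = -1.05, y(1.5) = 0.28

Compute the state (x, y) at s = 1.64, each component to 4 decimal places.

-1.0696, 0.0788

Euler on (x,y): x_{n+1} = x_n + h·x', y_{n+1} = y_n + h·y'.
1.500000: (-1.050000, 0.280000); f=(-0.140000, -1.437000) → (-1.069600, 0.078820)
(x(1.64), y(1.64)) ≈ (-1.0696, 0.0788)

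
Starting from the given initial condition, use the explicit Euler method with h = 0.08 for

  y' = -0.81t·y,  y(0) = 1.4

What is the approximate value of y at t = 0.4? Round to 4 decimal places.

Euler: y_{n+1} = y_n + h·f(t_n, y_n).
t=0.000000, y=1.400000: f=0.000000 → y ← 1.400000 + 0.08·0.000000 = 1.400000
t=0.080000, y=1.400000: f=-0.090720 → y ← 1.400000 + 0.08·(-0.090720) = 1.392742
t=0.160000, y=1.392742: f=-0.180499 → y ← 1.392742 + 0.08·(-0.180499) = 1.378302
t=0.240000, y=1.378302: f=-0.267942 → y ← 1.378302 + 0.08·(-0.267942) = 1.356867
t=0.320000, y=1.356867: f=-0.351700 → y ← 1.356867 + 0.08·(-0.351700) = 1.328731
y(0.4) ≈ 1.3287

1.3287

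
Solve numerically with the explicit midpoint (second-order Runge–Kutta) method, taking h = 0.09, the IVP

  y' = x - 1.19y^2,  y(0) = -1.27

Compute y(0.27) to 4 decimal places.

Midpoint: k1 = f(x_n, y_n); k2 = f(x_n + h/2, y_n + (h/2)·k1); y_{n+1} = y_n + h·k2.
x=0.000000, y=-1.270000:
  k1 = f(0.000000, -1.270000) = -1.919351
  k2 = f(0.045000, -1.356371) = -2.144293
  y ← -1.270000 + 0.09·(-2.144293) = -1.462986
x=0.090000, y=-1.462986:
  k1 = f(0.090000, -1.462986) = -2.456992
  k2 = f(0.135000, -1.573551) = -2.811515
  y ← -1.462986 + 0.09·(-2.811515) = -1.716023
x=0.180000, y=-1.716023:
  k1 = f(0.180000, -1.716023) = -3.324233
  k2 = f(0.225000, -1.865613) = -3.916810
  y ← -1.716023 + 0.09·(-3.916810) = -2.068536
y(0.27) ≈ -2.0685

-2.0685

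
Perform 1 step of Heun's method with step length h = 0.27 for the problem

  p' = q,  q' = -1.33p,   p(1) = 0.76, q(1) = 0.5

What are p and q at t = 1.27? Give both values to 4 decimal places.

Heun on (p,q): k1 = f(t_n, state_n); k2 = f(t_n + h, state_n + h·k1); state_{n+1} = state_n + (h/2)·(k1 + k2).
1.000000: (0.760000, 0.500000)
  k1 = (0.500000, -1.010800)
  predictor → (0.895000, 0.227084)
  k2 = (0.227084, -1.190350)
  → (0.858156, 0.202845)
(p(1.27), q(1.27)) ≈ (0.8582, 0.2028)

0.8582, 0.2028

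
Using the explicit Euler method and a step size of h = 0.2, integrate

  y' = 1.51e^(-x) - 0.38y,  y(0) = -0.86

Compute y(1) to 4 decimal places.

0.2976

Euler: y_{n+1} = y_n + h·f(x_n, y_n).
x=0.000000, y=-0.860000: f=1.836800 → y ← -0.860000 + 0.2·1.836800 = -0.492640
x=0.200000, y=-0.492640: f=1.423487 → y ← -0.492640 + 0.2·1.423487 = -0.207943
x=0.400000, y=-0.207943: f=1.091201 → y ← -0.207943 + 0.2·1.091201 = 0.010298
x=0.600000, y=0.010298: f=0.824792 → y ← 0.010298 + 0.2·0.824792 = 0.175256
x=0.800000, y=0.175256: f=0.611889 → y ← 0.175256 + 0.2·0.611889 = 0.297634
y(1) ≈ 0.2976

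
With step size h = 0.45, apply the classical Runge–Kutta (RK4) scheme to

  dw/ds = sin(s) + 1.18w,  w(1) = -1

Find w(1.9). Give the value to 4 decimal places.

-1.3703

RK4: k1 = f(s_n, w_n); k2 = f(s_n + h/2, w_n + (h/2)·k1); k3 = f(s_n + h/2, w_n + (h/2)·k2); k4 = f(s_n + h, w_n + h·k3); w_{n+1} = w_n + (h/6)·(k1 + 2k2 + 2k3 + k4).
s=1.000000, w=-1.000000:
  k1 = f(1.000000, -1.000000) = -0.338529
  k2 = f(1.225000, -1.076169) = -0.329074
  k3 = f(1.225000, -1.074042) = -0.326563
  k4 = f(1.450000, -1.146953) = -0.360692
  w ← -1.000000 + (0.45/6)·(k1 + 2k2 + 2k3 + k4) = -1.150787
s=1.450000, w=-1.150787:
  k1 = f(1.450000, -1.150787) = -0.365216
  k2 = f(1.675000, -1.232961) = -0.460318
  k3 = f(1.675000, -1.254359) = -0.485567
  k4 = f(1.900000, -1.369292) = -0.669465
  w ← -1.150787 + (0.45/6)·(k1 + 2k2 + 2k3 + k4) = -1.370271
w(1.9) ≈ -1.3703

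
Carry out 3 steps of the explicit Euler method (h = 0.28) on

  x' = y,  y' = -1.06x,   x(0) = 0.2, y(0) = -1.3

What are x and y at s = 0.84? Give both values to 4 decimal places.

-0.9116, -1.1490

Euler on (x,y): x_{n+1} = x_n + h·x', y_{n+1} = y_n + h·y'.
0.000000: (0.200000, -1.300000); f=(-1.300000, -0.212000) → (-0.164000, -1.359360)
0.280000: (-0.164000, -1.359360); f=(-1.359360, 0.173840) → (-0.544621, -1.310685)
0.560000: (-0.544621, -1.310685); f=(-1.310685, 0.577298) → (-0.911613, -1.149041)
(x(0.84), y(0.84)) ≈ (-0.9116, -1.1490)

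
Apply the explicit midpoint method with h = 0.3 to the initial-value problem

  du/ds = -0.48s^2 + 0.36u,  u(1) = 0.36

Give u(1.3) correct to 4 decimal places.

Midpoint: k1 = f(s_n, u_n); k2 = f(s_n + h/2, u_n + (h/2)·k1); u_{n+1} = u_n + h·k2.
s=1.000000, u=0.360000:
  k1 = f(1.000000, 0.360000) = -0.350400
  k2 = f(1.150000, 0.307440) = -0.524122
  u ← 0.360000 + 0.3·(-0.524122) = 0.202764
u(1.3) ≈ 0.2028

0.2028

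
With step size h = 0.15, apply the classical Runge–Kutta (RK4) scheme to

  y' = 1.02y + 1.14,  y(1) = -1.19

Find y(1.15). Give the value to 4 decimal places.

RK4: k1 = f(t_n, y_n); k2 = f(t_n + h/2, y_n + (h/2)·k1); k3 = f(t_n + h/2, y_n + (h/2)·k2); k4 = f(t_n + h, y_n + h·k3); y_{n+1} = y_n + (h/6)·(k1 + 2k2 + 2k3 + k4).
t=1.000000, y=-1.190000:
  k1 = f(1.000000, -1.190000) = -0.073800
  k2 = f(1.075000, -1.195535) = -0.079446
  k3 = f(1.075000, -1.195958) = -0.079878
  k4 = f(1.150000, -1.201982) = -0.086021
  y ← -1.190000 + (0.15/6)·(k1 + 2k2 + 2k3 + k4) = -1.201962
y(1.15) ≈ -1.2020

-1.2020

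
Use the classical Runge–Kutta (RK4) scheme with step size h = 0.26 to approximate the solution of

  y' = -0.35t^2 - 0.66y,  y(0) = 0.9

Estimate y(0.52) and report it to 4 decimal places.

0.6235

RK4: k1 = f(t_n, y_n); k2 = f(t_n + h/2, y_n + (h/2)·k1); k3 = f(t_n + h/2, y_n + (h/2)·k2); k4 = f(t_n + h, y_n + h·k3); y_{n+1} = y_n + (h/6)·(k1 + 2k2 + 2k3 + k4).
t=0.000000, y=0.900000:
  k1 = f(0.000000, 0.900000) = -0.594000
  k2 = f(0.130000, 0.822780) = -0.548950
  k3 = f(0.130000, 0.828637) = -0.552815
  k4 = f(0.260000, 0.756268) = -0.522797
  y ← 0.900000 + (0.26/6)·(k1 + 2k2 + 2k3 + k4) = 0.756119
t=0.260000, y=0.756119:
  k1 = f(0.260000, 0.756119) = -0.522699
  k2 = f(0.390000, 0.688168) = -0.507426
  k3 = f(0.390000, 0.690154) = -0.508736
  k4 = f(0.520000, 0.623848) = -0.506379
  y ← 0.756119 + (0.26/6)·(k1 + 2k2 + 2k3 + k4) = 0.623458
y(0.52) ≈ 0.6235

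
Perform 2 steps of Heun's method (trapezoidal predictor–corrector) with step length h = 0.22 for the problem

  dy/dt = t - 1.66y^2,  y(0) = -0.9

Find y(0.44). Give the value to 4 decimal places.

Heun: k1 = f(t_n, y_n); k2 = f(t_n + h, y_n + h·k1); y_{n+1} = y_n + (h/2)·(k1 + k2).
t=0.000000, y=-0.900000:
  k1 = f(0.000000, -0.900000) = -1.344600
  k2 = f(0.220000, -1.195812) = -2.153744
  y ← -0.900000 + (0.22/2)·(-1.344600 + (-2.153744)) = -1.284818
t=0.220000, y=-1.284818:
  k1 = f(0.220000, -1.284818) = -2.520256
  k2 = f(0.440000, -1.839274) = -5.175664
  y ← -1.284818 + (0.22/2)·(-2.520256 + (-5.175664)) = -2.131369
y(0.44) ≈ -2.1314

-2.1314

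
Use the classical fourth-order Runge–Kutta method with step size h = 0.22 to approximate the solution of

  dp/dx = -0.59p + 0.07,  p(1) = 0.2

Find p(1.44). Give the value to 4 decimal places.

RK4: k1 = f(x_n, p_n); k2 = f(x_n + h/2, p_n + (h/2)·k1); k3 = f(x_n + h/2, p_n + (h/2)·k2); k4 = f(x_n + h, p_n + h·k3); p_{n+1} = p_n + (h/6)·(k1 + 2k2 + 2k3 + k4).
x=1.000000, p=0.200000:
  k1 = f(1.000000, 0.200000) = -0.048000
  k2 = f(1.110000, 0.194720) = -0.044885
  k3 = f(1.110000, 0.195063) = -0.045087
  k4 = f(1.220000, 0.190081) = -0.042148
  p ← 0.200000 + (0.22/6)·(k1 + 2k2 + 2k3 + k4) = 0.190097
x=1.220000, p=0.190097:
  k1 = f(1.220000, 0.190097) = -0.042157
  k2 = f(1.330000, 0.185459) = -0.039421
  k3 = f(1.330000, 0.185760) = -0.039599
  k4 = f(1.440000, 0.181385) = -0.037017
  p ← 0.190097 + (0.22/6)·(k1 + 2k2 + 2k3 + k4) = 0.181399
p(1.44) ≈ 0.1814

0.1814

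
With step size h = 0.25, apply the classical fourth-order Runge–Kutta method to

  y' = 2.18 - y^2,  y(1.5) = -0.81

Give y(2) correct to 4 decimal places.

RK4: k1 = f(t_n, y_n); k2 = f(t_n + h/2, y_n + (h/2)·k1); k3 = f(t_n + h/2, y_n + (h/2)·k2); k4 = f(t_n + h, y_n + h·k3); y_{n+1} = y_n + (h/6)·(k1 + 2k2 + 2k3 + k4).
t=1.500000, y=-0.810000:
  k1 = f(1.500000, -0.810000) = 1.523900
  k2 = f(1.625000, -0.619513) = 1.796204
  k3 = f(1.625000, -0.585474) = 1.837220
  k4 = f(1.750000, -0.350695) = 2.057013
  y ← -0.810000 + (0.25/6)·(k1 + 2k2 + 2k3 + k4) = -0.358010
t=1.750000, y=-0.358010:
  k1 = f(1.750000, -0.358010) = 2.051829
  k2 = f(1.875000, -0.101531) = 2.169691
  k3 = f(1.875000, -0.086799) = 2.172466
  k4 = f(2.000000, 0.185107) = 2.145736
  y ← -0.358010 + (0.25/6)·(k1 + 2k2 + 2k3 + k4) = 0.178735
y(2) ≈ 0.1787

0.1787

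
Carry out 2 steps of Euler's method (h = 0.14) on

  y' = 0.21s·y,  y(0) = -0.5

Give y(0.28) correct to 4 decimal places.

Euler: y_{n+1} = y_n + h·f(s_n, y_n).
s=0.000000, y=-0.500000: f=0.000000 → y ← -0.500000 + 0.14·0.000000 = -0.500000
s=0.140000, y=-0.500000: f=-0.014700 → y ← -0.500000 + 0.14·(-0.014700) = -0.502058
y(0.28) ≈ -0.5021

-0.5021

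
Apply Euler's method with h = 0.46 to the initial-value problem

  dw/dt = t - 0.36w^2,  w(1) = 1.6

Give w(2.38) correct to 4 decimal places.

2.1720

Euler: w_{n+1} = w_n + h·f(t_n, w_n).
t=1.000000, w=1.600000: f=0.078400 → w ← 1.600000 + 0.46·0.078400 = 1.636064
t=1.460000, w=1.636064: f=0.496386 → w ← 1.636064 + 0.46·0.496386 = 1.864402
t=1.920000, w=1.864402: f=0.668642 → w ← 1.864402 + 0.46·0.668642 = 2.171977
w(2.38) ≈ 2.1720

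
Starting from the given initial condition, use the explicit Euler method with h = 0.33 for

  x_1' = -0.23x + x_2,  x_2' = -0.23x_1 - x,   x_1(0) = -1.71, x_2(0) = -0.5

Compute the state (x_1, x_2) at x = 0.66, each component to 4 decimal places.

-2.0222, -0.3368

Euler on (x_1,x_2): x_1_{n+1} = x_1_n + h·x_1', x_2_{n+1} = x_2_n + h·x_2'.
0.000000: (-1.710000, -0.500000); f=(-0.500000, 0.393300) → (-1.875000, -0.370211)
0.330000: (-1.875000, -0.370211); f=(-0.446111, 0.101250) → (-2.022217, -0.336799)
(x_1(0.66), x_2(0.66)) ≈ (-2.0222, -0.3368)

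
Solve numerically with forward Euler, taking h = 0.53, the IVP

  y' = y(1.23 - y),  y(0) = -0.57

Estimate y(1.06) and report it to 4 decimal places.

-2.4973

Euler: y_{n+1} = y_n + h·f(t_n, y_n).
t=0.000000, y=-0.570000: f=-1.026000 → y ← -0.570000 + 0.53·(-1.026000) = -1.113780
t=0.530000, y=-1.113780: f=-2.610455 → y ← -1.113780 + 0.53·(-2.610455) = -2.497321
y(1.06) ≈ -2.4973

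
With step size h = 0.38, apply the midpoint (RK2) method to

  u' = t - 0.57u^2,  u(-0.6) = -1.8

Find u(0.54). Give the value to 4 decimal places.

Midpoint: k1 = f(t_n, u_n); k2 = f(t_n + h/2, u_n + (h/2)·k1); u_{n+1} = u_n + h·k2.
t=-0.600000, u=-1.800000:
  k1 = f(-0.600000, -1.800000) = -2.446800
  k2 = f(-0.410000, -2.264892) = -3.333949
  u ← -1.800000 + 0.38·(-3.333949) = -3.066901
t=-0.220000, u=-3.066901:
  k1 = f(-0.220000, -3.066901) = -5.581352
  k2 = f(-0.030000, -4.127358) = -9.739996
  u ← -3.066901 + 0.38·(-9.739996) = -6.768099
t=0.160000, u=-6.768099:
  k1 = f(0.160000, -6.768099) = -25.950086
  k2 = f(0.350000, -11.698616) = -77.658835
  u ← -6.768099 + 0.38·(-77.658835) = -36.278457
u(0.54) ≈ -36.2785

-36.2785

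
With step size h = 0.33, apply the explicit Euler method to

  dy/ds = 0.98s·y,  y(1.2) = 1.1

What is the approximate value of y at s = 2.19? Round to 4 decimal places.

3.6553

Euler: y_{n+1} = y_n + h·f(s_n, y_n).
s=1.200000, y=1.100000: f=1.293600 → y ← 1.100000 + 0.33·1.293600 = 1.526888
s=1.530000, y=1.526888: f=2.289416 → y ← 1.526888 + 0.33·2.289416 = 2.282395
s=1.860000, y=2.282395: f=4.160350 → y ← 2.282395 + 0.33·4.160350 = 3.655311
y(2.19) ≈ 3.6553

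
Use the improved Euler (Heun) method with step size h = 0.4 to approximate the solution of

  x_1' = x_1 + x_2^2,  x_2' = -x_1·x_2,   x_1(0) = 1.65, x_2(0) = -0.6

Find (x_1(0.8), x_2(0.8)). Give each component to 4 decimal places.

3.8012, -0.1523

Heun on (x_1,x_2): k1 = f(t_n, state_n); k2 = f(t_n + h, state_n + h·k1); state_{n+1} = state_n + (h/2)·(k1 + k2).
0.000000: (1.650000, -0.600000)
  k1 = (2.010000, 0.990000)
  predictor → (2.454000, -0.204000)
  k2 = (2.495616, 0.500616)
  → (2.551123, -0.301877)
0.400000: (2.551123, -0.301877)
  k1 = (2.642253, 0.770125)
  predictor → (3.608024, 0.006173)
  k2 = (3.608062, -0.022273)
  → (3.801186, -0.152306)
(x_1(0.8), x_2(0.8)) ≈ (3.8012, -0.1523)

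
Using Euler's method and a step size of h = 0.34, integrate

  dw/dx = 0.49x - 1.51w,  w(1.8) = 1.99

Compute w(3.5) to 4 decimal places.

0.9651

Euler: w_{n+1} = w_n + h·f(x_n, w_n).
x=1.800000, w=1.990000: f=-2.122900 → w ← 1.990000 + 0.34·(-2.122900) = 1.268214
x=2.140000, w=1.268214: f=-0.866403 → w ← 1.268214 + 0.34·(-0.866403) = 0.973637
x=2.480000, w=0.973637: f=-0.254992 → w ← 0.973637 + 0.34·(-0.254992) = 0.886940
x=2.820000, w=0.886940: f=0.042521 → w ← 0.886940 + 0.34·0.042521 = 0.901397
x=3.160000, w=0.901397: f=0.187291 → w ← 0.901397 + 0.34·0.187291 = 0.965076
w(3.5) ≈ 0.9651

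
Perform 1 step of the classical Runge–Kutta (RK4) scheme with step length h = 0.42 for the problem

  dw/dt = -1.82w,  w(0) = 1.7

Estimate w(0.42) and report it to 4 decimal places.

0.7948

RK4: k1 = f(t_n, w_n); k2 = f(t_n + h/2, w_n + (h/2)·k1); k3 = f(t_n + h/2, w_n + (h/2)·k2); k4 = f(t_n + h, w_n + h·k3); w_{n+1} = w_n + (h/6)·(k1 + 2k2 + 2k3 + k4).
t=0.000000, w=1.700000:
  k1 = f(0.000000, 1.700000) = -3.094000
  k2 = f(0.210000, 1.050260) = -1.911473
  k3 = f(0.210000, 1.298591) = -2.363435
  k4 = f(0.420000, 0.707357) = -1.287390
  w ← 1.700000 + (0.42/6)·(k1 + 2k2 + 2k3 + k4) = 0.794816
w(0.42) ≈ 0.7948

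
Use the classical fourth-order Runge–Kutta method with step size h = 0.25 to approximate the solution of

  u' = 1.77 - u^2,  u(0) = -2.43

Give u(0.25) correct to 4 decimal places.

RK4: k1 = f(x_n, u_n); k2 = f(x_n + h/2, u_n + (h/2)·k1); k3 = f(x_n + h/2, u_n + (h/2)·k2); k4 = f(x_n + h, u_n + h·k3); u_{n+1} = u_n + (h/6)·(k1 + 2k2 + 2k3 + k4).
x=0.000000, u=-2.430000:
  k1 = f(0.000000, -2.430000) = -4.134900
  k2 = f(0.125000, -2.946862) = -6.913999
  k3 = f(0.125000, -3.294250) = -9.082082
  k4 = f(0.250000, -4.700520) = -20.324893
  u ← -2.430000 + (0.25/6)·(k1 + 2k2 + 2k3 + k4) = -4.782165
u(0.25) ≈ -4.7822

-4.7822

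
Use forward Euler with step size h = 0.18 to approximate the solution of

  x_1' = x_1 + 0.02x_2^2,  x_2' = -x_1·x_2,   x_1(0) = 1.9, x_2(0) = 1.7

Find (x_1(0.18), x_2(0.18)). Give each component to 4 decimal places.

Euler on (x_1,x_2): x_1_{n+1} = x_1_n + h·x_1', x_2_{n+1} = x_2_n + h·x_2'.
0.000000: (1.900000, 1.700000); f=(1.957800, -3.230000) → (2.252404, 1.118600)
(x_1(0.18), x_2(0.18)) ≈ (2.2524, 1.1186)

2.2524, 1.1186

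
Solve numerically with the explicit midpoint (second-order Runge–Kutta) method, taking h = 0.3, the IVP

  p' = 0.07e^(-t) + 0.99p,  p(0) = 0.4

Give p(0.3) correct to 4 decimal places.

0.5576

Midpoint: k1 = f(t_n, p_n); k2 = f(t_n + h/2, p_n + (h/2)·k1); p_{n+1} = p_n + h·k2.
t=0.000000, p=0.400000:
  k1 = f(0.000000, 0.400000) = 0.466000
  k2 = f(0.150000, 0.469900) = 0.525451
  p ← 0.400000 + 0.3·0.525451 = 0.557635
p(0.3) ≈ 0.5576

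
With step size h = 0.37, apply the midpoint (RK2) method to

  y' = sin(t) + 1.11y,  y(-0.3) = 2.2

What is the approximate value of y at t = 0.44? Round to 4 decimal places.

Midpoint: k1 = f(t_n, y_n); k2 = f(t_n + h/2, y_n + (h/2)·k1); y_{n+1} = y_n + h·k2.
t=-0.300000, y=2.200000:
  k1 = f(-0.300000, 2.200000) = 2.146480
  k2 = f(-0.115000, 2.597099) = 2.768033
  y ← 2.200000 + 0.37·2.768033 = 3.224172
t=0.070000, y=3.224172:
  k1 = f(0.070000, 3.224172) = 3.648774
  k2 = f(0.255000, 3.899195) = 4.580352
  y ← 3.224172 + 0.37·4.580352 = 4.918903
y(0.44) ≈ 4.9189

4.9189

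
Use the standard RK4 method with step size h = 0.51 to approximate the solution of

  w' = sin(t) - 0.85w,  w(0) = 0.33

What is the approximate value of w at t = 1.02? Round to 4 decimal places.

0.4994

RK4: k1 = f(t_n, w_n); k2 = f(t_n + h/2, w_n + (h/2)·k1); k3 = f(t_n + h/2, w_n + (h/2)·k2); k4 = f(t_n + h, w_n + h·k3); w_{n+1} = w_n + (h/6)·(k1 + 2k2 + 2k3 + k4).
t=0.000000, w=0.330000:
  k1 = f(0.000000, 0.330000) = -0.280500
  k2 = f(0.255000, 0.258472) = 0.032544
  k3 = f(0.255000, 0.338299) = -0.035308
  k4 = f(0.510000, 0.311993) = 0.222983
  w ← 0.330000 + (0.51/6)·(k1 + 2k2 + 2k3 + k4) = 0.324641
t=0.510000, w=0.324641:
  k1 = f(0.510000, 0.324641) = 0.212232
  k2 = f(0.765000, 0.378760) = 0.370591
  k3 = f(0.765000, 0.419142) = 0.336267
  k4 = f(1.020000, 0.496137) = 0.430392
  w ← 0.324641 + (0.51/6)·(k1 + 2k2 + 2k3 + k4) = 0.499430
w(1.02) ≈ 0.4994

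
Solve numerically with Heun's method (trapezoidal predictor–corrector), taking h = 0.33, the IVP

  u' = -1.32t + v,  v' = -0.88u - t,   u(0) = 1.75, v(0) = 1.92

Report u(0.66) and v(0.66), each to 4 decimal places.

2.3051, 0.4153

Heun on (u,v): k1 = f(t_n, state_n); k2 = f(t_n + h, state_n + h·k1); state_{n+1} = state_n + (h/2)·(k1 + k2).
0.000000: (1.750000, 1.920000)
  k1 = (1.920000, -1.540000)
  predictor → (2.383600, 1.411800)
  k2 = (0.976200, -2.427568)
  → (2.227873, 1.265351)
0.330000: (2.227873, 1.265351)
  k1 = (0.829751, -2.290528)
  predictor → (2.501691, 0.509477)
  k2 = (-0.361723, -2.861488)
  → (2.305098, 0.415269)
(u(0.66), v(0.66)) ≈ (2.3051, 0.4153)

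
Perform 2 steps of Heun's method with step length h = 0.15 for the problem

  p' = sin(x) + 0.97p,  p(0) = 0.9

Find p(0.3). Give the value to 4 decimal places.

Heun: k1 = f(x_n, p_n); k2 = f(x_n + h, p_n + h·k1); p_{n+1} = p_n + (h/2)·(k1 + k2).
x=0.000000, p=0.900000:
  k1 = f(0.000000, 0.900000) = 0.873000
  k2 = f(0.150000, 1.030950) = 1.149460
  p ← 0.900000 + (0.15/2)·(0.873000 + 1.149460) = 1.051684
x=0.150000, p=1.051684:
  k1 = f(0.150000, 1.051684) = 1.169572
  k2 = f(0.300000, 1.227120) = 1.485827
  p ← 1.051684 + (0.15/2)·(1.169572 + 1.485827) = 1.250839
p(0.3) ≈ 1.2508

1.2508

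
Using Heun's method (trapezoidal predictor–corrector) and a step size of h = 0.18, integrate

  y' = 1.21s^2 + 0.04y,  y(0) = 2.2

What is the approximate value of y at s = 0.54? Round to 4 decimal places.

2.3154

Heun: k1 = f(s_n, y_n); k2 = f(s_n + h, y_n + h·k1); y_{n+1} = y_n + (h/2)·(k1 + k2).
s=0.000000, y=2.200000:
  k1 = f(0.000000, 2.200000) = 0.088000
  k2 = f(0.180000, 2.215840) = 0.127838
  y ← 2.200000 + (0.18/2)·(0.088000 + 0.127838) = 2.219425
s=0.180000, y=2.219425:
  k1 = f(0.180000, 2.219425) = 0.127981
  k2 = f(0.360000, 2.242462) = 0.246514
  y ← 2.219425 + (0.18/2)·(0.127981 + 0.246514) = 2.253130
s=0.360000, y=2.253130:
  k1 = f(0.360000, 2.253130) = 0.246941
  k2 = f(0.540000, 2.297579) = 0.444739
  y ← 2.253130 + (0.18/2)·(0.246941 + 0.444739) = 2.315381
y(0.54) ≈ 2.3154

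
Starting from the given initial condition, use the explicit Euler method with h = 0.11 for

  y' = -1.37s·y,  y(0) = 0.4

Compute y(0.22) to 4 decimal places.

0.3934

Euler: y_{n+1} = y_n + h·f(s_n, y_n).
s=0.000000, y=0.400000: f=0.000000 → y ← 0.400000 + 0.11·0.000000 = 0.400000
s=0.110000, y=0.400000: f=-0.060280 → y ← 0.400000 + 0.11·(-0.060280) = 0.393369
y(0.22) ≈ 0.3934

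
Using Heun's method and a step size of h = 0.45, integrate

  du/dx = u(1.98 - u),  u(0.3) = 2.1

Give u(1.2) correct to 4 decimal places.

2.0104

Heun: k1 = f(x_n, u_n); k2 = f(x_n + h, u_n + h·k1); u_{n+1} = u_n + (h/2)·(k1 + k2).
x=0.300000, u=2.100000:
  k1 = f(0.300000, 2.100000) = -0.252000
  k2 = f(0.750000, 1.986600) = -0.013112
  u ← 2.100000 + (0.45/2)·(-0.252000 + (-0.013112)) = 2.040350
x=0.750000, u=2.040350:
  k1 = f(0.750000, 2.040350) = -0.123135
  k2 = f(1.200000, 1.984939) = -0.009804
  u ← 2.040350 + (0.45/2)·(-0.123135 + (-0.009804)) = 2.010439
u(1.2) ≈ 2.0104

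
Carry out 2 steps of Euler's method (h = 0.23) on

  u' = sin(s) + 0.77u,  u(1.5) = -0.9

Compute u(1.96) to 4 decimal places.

Euler: u_{n+1} = u_n + h·f(s_n, u_n).
s=1.500000, u=-0.900000: f=0.304495 → u ← -0.900000 + 0.23·0.304495 = -0.829966
s=1.730000, u=-0.829966: f=0.348280 → u ← -0.829966 + 0.23·0.348280 = -0.749862
u(1.96) ≈ -0.7499

-0.7499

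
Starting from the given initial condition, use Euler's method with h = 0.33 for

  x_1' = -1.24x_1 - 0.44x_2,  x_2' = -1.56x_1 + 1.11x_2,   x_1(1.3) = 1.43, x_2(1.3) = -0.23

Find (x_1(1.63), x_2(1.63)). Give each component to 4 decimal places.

Euler on (x_1,x_2): x_1_{n+1} = x_1_n + h·x_1', x_2_{n+1} = x_2_n + h·x_2'.
1.300000: (1.430000, -0.230000); f=(-1.672000, -2.486100) → (0.878240, -1.050413)
(x_1(1.63), x_2(1.63)) ≈ (0.8782, -1.0504)

0.8782, -1.0504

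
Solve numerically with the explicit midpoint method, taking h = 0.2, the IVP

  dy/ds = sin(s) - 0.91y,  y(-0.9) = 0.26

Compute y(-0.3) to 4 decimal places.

-0.0925

Midpoint: k1 = f(s_n, y_n); k2 = f(s_n + h/2, y_n + (h/2)·k1); y_{n+1} = y_n + h·k2.
s=-0.900000, y=0.260000:
  k1 = f(-0.900000, 0.260000) = -1.019927
  k2 = f(-0.800000, 0.158007) = -0.861143
  y ← 0.260000 + 0.2·(-0.861143) = 0.087771
s=-0.700000, y=0.087771:
  k1 = f(-0.700000, 0.087771) = -0.724090
  k2 = f(-0.600000, 0.015362) = -0.578622
  y ← 0.087771 + 0.2·(-0.578622) = -0.027953
s=-0.500000, y=-0.027953:
  k1 = f(-0.500000, -0.027953) = -0.453988
  k2 = f(-0.400000, -0.073352) = -0.322668
  y ← -0.027953 + 0.2·(-0.322668) = -0.092487
y(-0.3) ≈ -0.0925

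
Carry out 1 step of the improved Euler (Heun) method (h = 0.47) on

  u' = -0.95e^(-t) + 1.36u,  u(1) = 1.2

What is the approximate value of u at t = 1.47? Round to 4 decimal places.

Heun: k1 = f(t_n, u_n); k2 = f(t_n + h, u_n + h·k1); u_{n+1} = u_n + (h/2)·(k1 + k2).
t=1.000000, u=1.200000:
  k1 = f(1.000000, 1.200000) = 1.282515
  k2 = f(1.470000, 1.802782) = 2.233354
  u ← 1.200000 + (0.47/2)·(1.282515 + 2.233354) = 2.026229
u(1.47) ≈ 2.0262

2.0262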